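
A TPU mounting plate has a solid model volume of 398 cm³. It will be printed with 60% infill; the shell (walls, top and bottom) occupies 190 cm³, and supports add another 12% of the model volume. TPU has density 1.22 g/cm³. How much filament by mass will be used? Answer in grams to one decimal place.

442.3 g

Interior volume = 398 − 190, so 208 cm³.
Infill deposited = 0.60 × 208, so 124.8 cm³.
Support = 0.12 × 398, so 47.76 cm³.
Total printed volume = 190 + 124.8 + 47.76 = 362.56 cm³.
Mass: 362.56 × 1.22 → 442.3232 g.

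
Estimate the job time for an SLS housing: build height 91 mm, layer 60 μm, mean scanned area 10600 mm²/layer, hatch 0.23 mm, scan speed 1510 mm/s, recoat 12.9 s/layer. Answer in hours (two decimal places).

18.30 hours

Layer count = ceil(91 / 0.06) = 1517.
Per-layer scan distance = 10600 / 0.23, so 46087 mm.
Scan time per layer = 46087 / 1510, so 30.5212 s.
Per-layer time = 30.5212 + 12.9 = 43.4212 s.
1517 layers × 43.4212 s/layer = 65869.9604 s, i.e. 18.30 hours.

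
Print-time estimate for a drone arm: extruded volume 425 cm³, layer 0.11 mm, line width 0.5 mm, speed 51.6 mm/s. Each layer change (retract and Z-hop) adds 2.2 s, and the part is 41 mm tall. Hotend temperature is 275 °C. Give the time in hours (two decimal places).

Extrusion cross-section = 0.11 × 0.5 = 0.055 mm².
Path length: 425000 mm³ / 0.055 mm² → 7727272.7 mm.
Print-move time: 7727272.7 / 51.6 → 149753.3 s.
Layers = ⌈41/0.11⌉ = 373.
Layer-change overhead = 373 × 2.2 = 820.6 s.
Altogether 149753.3 + 820.6 = 150573.9 s, i.e. 41.83 hours.

41.83 hours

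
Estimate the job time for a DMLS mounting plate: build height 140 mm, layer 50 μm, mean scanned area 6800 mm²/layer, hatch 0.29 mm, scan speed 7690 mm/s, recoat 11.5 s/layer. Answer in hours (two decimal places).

11.32 hours

Number of layers: 140 / 0.05 → 2800 (rounded up).
Scan path per layer = 6800 / 0.29, so 23448.3 mm.
Scan time per layer = 23448.3 / 7690 = 3.0492 s.
Layer cycle = 3.0492 + 11.5, so 14.5492 s.
2800 layers × 14.5492 s/layer = 40737.76 s, i.e. 11.32 hours.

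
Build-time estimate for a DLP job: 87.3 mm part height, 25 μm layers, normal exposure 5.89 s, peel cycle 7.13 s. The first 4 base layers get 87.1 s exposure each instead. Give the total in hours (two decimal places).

Number of layers: 87.3 / 0.025 → 3492 (rounded up).
Base layers = 4 × (87.1 + 7.13) = 376.92 s.
Remaining layers = 3488 × (5.89 + 7.13), so 45413.76 s.
Sum: 376.92 + 45413.76 = 45790.68 s → 12.72 hours.

12.72 hours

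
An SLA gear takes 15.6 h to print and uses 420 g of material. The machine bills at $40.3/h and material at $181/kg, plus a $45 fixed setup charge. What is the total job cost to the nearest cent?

$749.70

Machine cost = 40.3 × 15.6, so $628.68.
Material charge: 181 × 420/1000 → $76.02.
Adding setup: 628.68 + 76.02 + 45 → $749.70.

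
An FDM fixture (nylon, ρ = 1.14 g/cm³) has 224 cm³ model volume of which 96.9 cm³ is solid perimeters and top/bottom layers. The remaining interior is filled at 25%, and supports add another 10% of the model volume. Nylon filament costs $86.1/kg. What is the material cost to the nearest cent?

$14.83

Infill region = 224 − 96.9 = 127.1 cm³.
Infill volume: 0.25 × 127.1 → 31.775 cm³.
Support: 0.10 × 224 → 22.4 cm³.
Deposited volume: 96.9 + 31.775 + 22.4 → 151.075 cm³.
Mass: 151.075 × 1.14 → 172.2255 g.
Cost = 172.2255 g / 1000 × $86.1/kg = $14.83.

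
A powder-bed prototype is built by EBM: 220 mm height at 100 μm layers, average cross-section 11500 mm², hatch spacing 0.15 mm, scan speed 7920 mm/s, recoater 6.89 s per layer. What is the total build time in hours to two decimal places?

10.13 hours

Layer count = ceil(220 / 0.1) = 2200.
Scan path per layer = 11500 / 0.15 = 76666.7 mm.
Beam time per layer = 76666.7 / 7920, so 9.6801 s.
Layer cycle: 9.6801 + 6.89 → 16.5701 s.
Total: 2200 × 16.5701 s = 36454.22 s → 10.13 hours.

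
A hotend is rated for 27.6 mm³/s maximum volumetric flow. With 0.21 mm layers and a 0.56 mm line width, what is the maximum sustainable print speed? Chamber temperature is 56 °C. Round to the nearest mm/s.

235 mm/s

Extrusion cross-section = 0.21 × 0.56, so 0.1176 mm².
v_max = Q/A = 27.6/0.1176 = 234.69 mm/s → 235 mm/s.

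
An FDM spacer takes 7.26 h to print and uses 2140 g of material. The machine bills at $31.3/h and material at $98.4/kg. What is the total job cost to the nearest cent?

Time charge = 31.3 × 7.26, so $227.238.
Feedstock cost = 98.4 × 2140/1000, so $210.576.
Total = 227.238 + 210.576 = 437.814 ≈ $437.81.

$437.81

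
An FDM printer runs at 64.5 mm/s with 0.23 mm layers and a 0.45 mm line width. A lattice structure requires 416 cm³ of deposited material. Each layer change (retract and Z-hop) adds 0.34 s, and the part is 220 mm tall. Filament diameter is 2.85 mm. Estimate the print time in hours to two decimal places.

Line area: 0.23 × 0.45 → 0.1035 mm².
Total extruded path = 416000/0.1035 = 4019323.7 mm.
Extrusion time = 4019323.7 / 64.5, so 62315.1 s.
Number of layers: 220 / 0.23 → 957 (rounded up).
Non-print overhead = 957 × 0.34, so 325.38 s.
Altogether 62315.1 + 325.38 = 62640.48 s, i.e. 17.40 hours.

17.40 hours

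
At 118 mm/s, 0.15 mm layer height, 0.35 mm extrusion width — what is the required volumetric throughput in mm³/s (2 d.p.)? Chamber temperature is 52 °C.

6.20

Bead cross-section = 0.15 × 0.35, so 0.0525 mm².
Volumetric flow = 118 × 0.0525 = 6.20 mm³/s.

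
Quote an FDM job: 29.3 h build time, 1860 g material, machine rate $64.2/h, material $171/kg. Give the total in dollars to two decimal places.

Time charge: 64.2 × 29.3 → $1881.06.
Material cost: 171 × 1860/1000 → $318.06.
Job cost: 1881.06 + 318.06 = $2199.12.

$2199.12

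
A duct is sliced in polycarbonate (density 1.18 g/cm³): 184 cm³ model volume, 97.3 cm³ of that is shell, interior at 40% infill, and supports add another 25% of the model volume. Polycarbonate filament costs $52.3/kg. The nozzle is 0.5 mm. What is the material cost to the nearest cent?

Infill region: 184 − 97.3 → 86.7 cm³.
Deposited infill = 0.40 × 86.7, so 34.68 cm³.
Support: 0.25 × 184 → 46 cm³.
Total printed volume = 97.3 + 34.68 + 46, so 177.98 cm³.
Mass: 177.98 × 1.18 → 210.0164 g.
Cost = 210.0164 g / 1000 × $52.3/kg = $10.98.

$10.98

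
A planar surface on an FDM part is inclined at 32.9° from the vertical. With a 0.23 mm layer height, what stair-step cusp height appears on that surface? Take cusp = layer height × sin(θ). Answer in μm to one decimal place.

124.9 μm

sin(32.9°) = 0.5432, so cusp = 0.23 × 0.5432 = 0.124936 mm → 124.9 μm.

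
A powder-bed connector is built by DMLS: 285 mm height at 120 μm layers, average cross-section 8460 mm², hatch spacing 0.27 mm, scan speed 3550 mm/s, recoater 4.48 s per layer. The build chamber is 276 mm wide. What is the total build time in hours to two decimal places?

8.78 hours

Number of layers: 285 / 0.12 → 2375 (rounded up).
Scan path per layer = 8460 / 0.27 = 31333.3 mm.
Scan time per layer = 31333.3 / 3550 = 8.8263 s.
Layer cycle: 8.8263 + 4.48 → 13.3063 s.
Total: 2375 × 13.3063 s = 31602.4625 s → 8.78 hours.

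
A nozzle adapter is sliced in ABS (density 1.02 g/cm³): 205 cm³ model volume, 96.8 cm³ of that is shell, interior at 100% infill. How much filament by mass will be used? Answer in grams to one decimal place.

Infill region = 205 − 96.8, so 108.2 cm³.
Infill deposited = 1.00 × 108.2 = 108.2 cm³.
Total extruded: 96.8 + 108.2 → 205 cm³.
Mass = 205 × 1.02, so 209.1 g.

209.1 g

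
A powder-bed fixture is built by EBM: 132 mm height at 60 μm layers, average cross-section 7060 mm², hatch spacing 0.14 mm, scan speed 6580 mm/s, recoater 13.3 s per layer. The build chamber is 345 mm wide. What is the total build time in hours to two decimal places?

Layers = ⌈132/0.06⌉ = 2200.
Per-layer scan distance = 7060 / 0.14 = 50428.6 mm.
Scan time per layer: 50428.6 / 6580 → 7.6639 s.
Time per layer: 7.6639 + 13.3 → 20.9639 s.
Total: 2200 × 20.9639 s = 46120.58 s → 12.81 hours.

12.81 hours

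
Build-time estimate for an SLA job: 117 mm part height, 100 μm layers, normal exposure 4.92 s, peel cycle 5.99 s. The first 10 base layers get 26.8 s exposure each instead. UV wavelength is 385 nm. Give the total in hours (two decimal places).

Number of layers: 117 / 0.1 → 1170 (rounded up).
Base layers = 10 × (26.8 + 5.99), so 327.9 s.
Remaining layers = 1160 × (4.92 + 5.99) = 12655.6 s.
Total = 327.9 + 12655.6 = 12983.5 s = 3.61 hours.

3.61 hours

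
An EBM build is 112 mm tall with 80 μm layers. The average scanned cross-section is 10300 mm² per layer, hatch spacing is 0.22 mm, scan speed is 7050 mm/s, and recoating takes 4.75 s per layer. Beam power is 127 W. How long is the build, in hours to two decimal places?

4.43 hours

Layer count = ceil(112 / 0.08) = 1400.
Scan path per layer: 10300 / 0.22 → 46818.2 mm.
Per-layer scan time = 46818.2 / 7050, so 6.6409 s.
Time per layer = 6.6409 + 4.75, so 11.3909 s.
Build time = 1400 × 11.3909 = 15947.26 s = 4.43 hours.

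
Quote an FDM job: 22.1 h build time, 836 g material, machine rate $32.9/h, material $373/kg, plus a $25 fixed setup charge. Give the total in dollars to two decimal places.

$1063.92

Machine cost: 32.9 × 22.1 → $727.09.
Material charge: 373 × 836/1000 → $311.828.
Adding setup: 727.09 + 311.828 + 25 → 1063.918 ≈ $1063.92.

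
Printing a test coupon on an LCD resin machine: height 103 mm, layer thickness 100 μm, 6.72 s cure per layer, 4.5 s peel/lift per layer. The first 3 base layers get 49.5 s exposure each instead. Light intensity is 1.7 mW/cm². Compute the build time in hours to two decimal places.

3.25 hours

Layers = ⌈103/0.1⌉ = 1030.
Burn-in layers: 3 × (49.5 + 4.5) → 162 s.
Regular layers: 1027 × (6.72 + 4.5) → 11522.94 s.
Total = 162 + 11522.94 = 11684.94 s = 3.25 hours.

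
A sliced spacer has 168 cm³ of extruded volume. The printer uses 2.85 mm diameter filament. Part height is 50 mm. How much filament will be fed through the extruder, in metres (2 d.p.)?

Filament cross-section = π × (2.85/2)² = 6.3794 mm².
L = 168000 mm³ / 6.3794 mm² = 26334.77 mm, i.e. 26.33 m.

26.33 m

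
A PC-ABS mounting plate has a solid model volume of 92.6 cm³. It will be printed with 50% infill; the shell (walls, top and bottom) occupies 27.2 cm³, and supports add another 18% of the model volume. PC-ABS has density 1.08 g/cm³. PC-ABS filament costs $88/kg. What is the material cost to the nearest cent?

$7.28

Infill region: 92.6 − 27.2 → 65.4 cm³.
Infill deposited = 0.50 × 65.4, so 32.7 cm³.
Support = 0.18 × 92.6 = 16.668 cm³.
Deposited volume = 27.2 + 32.7 + 16.668 = 76.568 cm³.
Mass = 76.568 × 1.08 = 82.69344 g.
Cost = 82.69344 g / 1000 × $88/kg = $7.28.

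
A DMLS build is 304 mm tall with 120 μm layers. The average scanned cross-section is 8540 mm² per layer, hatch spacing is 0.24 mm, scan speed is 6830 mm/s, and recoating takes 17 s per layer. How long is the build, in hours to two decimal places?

Layers = ⌈304/0.12⌉ = 2534.
Scan path per layer = 8540 / 0.24, so 35583.3 mm.
Per-layer scan time: 35583.3 / 6830 → 5.2099 s.
Time per layer: 5.2099 + 17 → 22.2099 s.
Build time = 2534 × 22.2099 = 56279.8866 s = 15.63 hours.

15.63 hours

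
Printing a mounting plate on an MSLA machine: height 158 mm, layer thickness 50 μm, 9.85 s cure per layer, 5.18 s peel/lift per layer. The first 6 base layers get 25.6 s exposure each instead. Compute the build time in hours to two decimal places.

13.22 hours

Number of layers: 158 / 0.05 → 3160 (rounded up).
Burn-in layers = 6 × (25.6 + 5.18) = 184.68 s.
Remaining layers = 3154 × (9.85 + 5.18) = 47404.62 s.
Total = 184.68 + 47404.62 = 47589.3 s = 13.22 hours.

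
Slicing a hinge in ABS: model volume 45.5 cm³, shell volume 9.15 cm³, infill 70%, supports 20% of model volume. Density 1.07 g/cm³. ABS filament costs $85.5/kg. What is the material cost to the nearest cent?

Volume inside the shell = 45.5 − 9.15 = 36.35 cm³.
Deposited infill: 0.70 × 36.35 → 25.445 cm³.
Support = 0.20 × 45.5, so 9.1 cm³.
Total extruded = 9.15 + 25.445 + 9.1, so 43.695 cm³.
Mass = 43.695 × 1.07, so 46.75365 g.
Cost = 46.75365 g / 1000 × $85.5/kg = $4.00.

$4.00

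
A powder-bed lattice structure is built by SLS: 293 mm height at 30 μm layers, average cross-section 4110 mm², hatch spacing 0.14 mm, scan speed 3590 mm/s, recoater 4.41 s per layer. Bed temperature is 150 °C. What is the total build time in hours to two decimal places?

34.15 hours

Layers = ⌈293/0.03⌉ = 9767.
Hatch length per layer: 4110 / 0.14 → 29357.1 mm.
Laser time per layer = 29357.1 / 3590 = 8.1775 s.
Layer cycle = 8.1775 + 4.41, so 12.5875 s.
Build time = 9767 × 12.5875 = 122942.1125 s = 34.15 hours.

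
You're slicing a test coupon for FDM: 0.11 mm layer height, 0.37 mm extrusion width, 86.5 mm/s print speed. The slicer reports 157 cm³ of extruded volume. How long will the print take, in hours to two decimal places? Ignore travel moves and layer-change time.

12.39 hours

Line area: 0.11 × 0.37 → 0.0407 mm².
Toolpath length = 157 cm³ / 0.0407 mm² = 157000 / 0.0407 = 3857493.9 mm.
Print-move time = 3857493.9 / 86.5 = 44595.3 s.
That's 44595.3 s → 12.39 hours.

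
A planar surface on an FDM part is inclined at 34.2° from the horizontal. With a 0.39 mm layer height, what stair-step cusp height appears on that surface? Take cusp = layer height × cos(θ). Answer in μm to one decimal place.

322.6 μm

h_c = t·cos θ = 0.39 × 0.8271 = 0.322569 mm (322.6 μm).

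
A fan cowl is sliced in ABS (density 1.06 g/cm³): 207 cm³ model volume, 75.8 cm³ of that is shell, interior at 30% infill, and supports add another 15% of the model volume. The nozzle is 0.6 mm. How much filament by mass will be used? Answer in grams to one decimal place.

Interior volume = 207 − 75.8 = 131.2 cm³.
Deposited infill = 0.30 × 131.2, so 39.36 cm³.
Support = 0.15 × 207, so 31.05 cm³.
Deposited volume = 75.8 + 39.36 + 31.05, so 146.21 cm³.
Mass: 146.21 × 1.06 → 154.9826 g.

155.0 g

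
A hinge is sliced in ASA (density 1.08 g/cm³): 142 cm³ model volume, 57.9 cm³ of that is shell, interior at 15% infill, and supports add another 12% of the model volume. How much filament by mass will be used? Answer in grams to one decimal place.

94.6 g

Interior volume = 142 − 57.9 = 84.1 cm³.
Infill deposited = 0.15 × 84.1 = 12.615 cm³.
Support: 0.12 × 142 → 17.04 cm³.
Deposited volume = 57.9 + 12.615 + 17.04, so 87.555 cm³.
Mass = 87.555 × 1.08 = 94.5594 g.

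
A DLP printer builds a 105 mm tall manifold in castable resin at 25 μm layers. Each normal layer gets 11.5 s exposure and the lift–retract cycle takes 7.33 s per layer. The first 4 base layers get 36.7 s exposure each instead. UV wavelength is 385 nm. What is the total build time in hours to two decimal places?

22.00 hours

Layers = ⌈105/0.025⌉ = 4200.
Bottom layers = 4 × (36.7 + 7.33) = 176.12 s.
Normal layers: 4196 × (11.5 + 7.33) → 79010.68 s.
Total = 176.12 + 79010.68 = 79186.8 s = 22.00 hours.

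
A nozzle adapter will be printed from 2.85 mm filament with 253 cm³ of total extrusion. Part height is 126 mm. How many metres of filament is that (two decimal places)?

Cross-section of 2.85 mm filament: π·(2.85/2)² = 6.3794 mm².
L = 253000 mm³ / 6.3794 mm² = 39658.9 mm, i.e. 39.66 m.

39.66 m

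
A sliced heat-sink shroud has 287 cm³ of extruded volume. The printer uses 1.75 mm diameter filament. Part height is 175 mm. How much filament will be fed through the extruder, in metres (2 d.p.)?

119.32 m

A = π r² = π × 0.875² = 2.4053 mm².
L = 287000 mm³ / 2.4053 mm² = 119319.84 mm, i.e. 119.32 m.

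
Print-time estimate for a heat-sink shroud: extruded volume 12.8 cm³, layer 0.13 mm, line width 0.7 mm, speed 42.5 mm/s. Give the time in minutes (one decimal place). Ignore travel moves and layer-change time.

55.2 minutes

Bead cross-section = 0.13 × 0.7, so 0.091 mm².
Path length: 12800 mm³ / 0.091 mm² → 140659.3 mm.
Print-move time = 140659.3 / 42.5 = 3309.6 s.
That's 3309.6 s → 55.2 minutes.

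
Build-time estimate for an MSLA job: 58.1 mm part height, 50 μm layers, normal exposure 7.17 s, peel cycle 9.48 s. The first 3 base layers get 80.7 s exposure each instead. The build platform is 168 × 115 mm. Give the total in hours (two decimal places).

Number of layers: 58.1 / 0.05 → 1162 (rounded up).
Base layers: 3 × (80.7 + 9.48) → 270.54 s.
Remaining layers = 1159 × (7.17 + 9.48) = 19297.35 s.
Total = 270.54 + 19297.35 = 19567.89 s = 5.44 hours.

5.44 hours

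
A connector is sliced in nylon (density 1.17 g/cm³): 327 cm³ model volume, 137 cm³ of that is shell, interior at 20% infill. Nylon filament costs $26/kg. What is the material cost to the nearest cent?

$5.32

Volume inside the shell = 327 − 137 = 190 cm³.
Infill deposited: 0.20 × 190 → 38 cm³.
Total printed volume = 137 + 38 = 175 cm³.
Mass = 175 × 1.17, so 204.75 g.
At $26/kg: 204.75/1000 × 26 = $5.32.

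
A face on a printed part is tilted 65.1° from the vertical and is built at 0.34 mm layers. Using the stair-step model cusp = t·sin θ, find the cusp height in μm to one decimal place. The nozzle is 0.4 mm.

sin(65.1°) = 0.9070, so cusp = 0.34 × 0.9070 = 0.30838 mm → 308.4 μm.

308.4 μm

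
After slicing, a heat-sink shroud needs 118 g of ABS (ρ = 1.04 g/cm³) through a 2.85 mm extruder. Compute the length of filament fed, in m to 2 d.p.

17.79 m

Extruded volume: 118/1.04 = 113.4615 cm³ (113461.5 mm³).
Filament cross-section = π × (2.85/2)² = 6.3794 mm².
Length = 113461.5 / 6.3794 = 17785.61 mm = 17.79 m.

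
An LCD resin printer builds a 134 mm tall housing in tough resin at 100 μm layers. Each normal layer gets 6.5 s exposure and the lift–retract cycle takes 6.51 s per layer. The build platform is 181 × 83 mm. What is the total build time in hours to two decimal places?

4.84 hours

Layer count = ceil(134 / 0.1) = 1340.
Per-layer time = 6.5 + 6.51 = 13.01 s.
Total = 1340 × 13.01 = 17433.4 s = 4.84 hours.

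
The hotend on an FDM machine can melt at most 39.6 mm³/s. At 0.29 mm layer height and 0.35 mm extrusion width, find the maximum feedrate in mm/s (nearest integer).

390 mm/s

Extrusion cross-section = 0.29 × 0.35, so 0.1015 mm².
v_max = Q/A = 39.6/0.1015 = 390.15 mm/s → 390 mm/s.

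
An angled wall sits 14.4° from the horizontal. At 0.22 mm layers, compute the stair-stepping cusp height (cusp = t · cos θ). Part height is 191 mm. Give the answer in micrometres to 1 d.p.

213.1 μm

Cusp = layer height × cos(14.4°) = 0.22 × 0.9686 = 0.213092 mm = 213.1 μm.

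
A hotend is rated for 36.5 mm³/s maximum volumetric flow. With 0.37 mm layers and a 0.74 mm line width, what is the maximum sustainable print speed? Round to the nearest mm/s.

Bead cross-section = 0.37 × 0.74 = 0.2738 mm².
v_max = Q/A = 36.5/0.2738 = 133.31 mm/s → 133 mm/s.

133 mm/s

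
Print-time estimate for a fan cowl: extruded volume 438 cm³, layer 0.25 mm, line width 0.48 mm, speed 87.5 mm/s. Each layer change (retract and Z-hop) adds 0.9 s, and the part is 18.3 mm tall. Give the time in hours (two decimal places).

11.61 hours

Extrusion cross-section = 0.25 × 0.48, so 0.12 mm².
Total extruded path = 438000/0.12 = 3650000 mm.
Extrusion time = 3650000 / 87.5 = 41714.3 s.
Layers = ⌈18.3/0.25⌉ = 74.
Non-print overhead = 74 × 0.9 = 66.6 s.
Total = 41714.3 + 66.6 = 41780.9 s = 11.61 hours.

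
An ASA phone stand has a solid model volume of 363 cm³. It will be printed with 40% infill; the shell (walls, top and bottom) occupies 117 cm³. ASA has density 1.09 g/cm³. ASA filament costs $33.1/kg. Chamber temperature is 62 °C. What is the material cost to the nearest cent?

Infill region = 363 − 117, so 246 cm³.
Deposited infill = 0.40 × 246 = 98.4 cm³.
Total printed volume = 117 + 98.4, so 215.4 cm³.
Mass = 215.4 × 1.09, so 234.786 g.
Cost = 234.786 g / 1000 × $33.1/kg = $7.77.

$7.77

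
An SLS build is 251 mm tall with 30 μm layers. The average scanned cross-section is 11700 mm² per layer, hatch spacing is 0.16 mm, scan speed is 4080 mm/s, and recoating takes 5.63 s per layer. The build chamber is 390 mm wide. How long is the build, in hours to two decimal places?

54.74 hours

Layers = ⌈251/0.03⌉ = 8367.
Scan path per layer = 11700 / 0.16 = 73125 mm.
Scan time per layer = 73125 / 4080, so 17.9228 s.
Layer cycle: 17.9228 + 5.63 → 23.5528 s.
Build time = 8367 × 23.5528 = 197066.2776 s = 54.74 hours.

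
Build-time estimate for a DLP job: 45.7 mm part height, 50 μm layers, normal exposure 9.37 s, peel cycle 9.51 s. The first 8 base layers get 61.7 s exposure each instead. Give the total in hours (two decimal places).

Number of layers: 45.7 / 0.05 → 914 (rounded up).
Burn-in layers = 8 × (61.7 + 9.51) = 569.68 s.
Normal layers = 906 × (9.37 + 9.51), so 17105.28 s.
Sum: 569.68 + 17105.28 = 17674.96 s → 4.91 hours.

4.91 hours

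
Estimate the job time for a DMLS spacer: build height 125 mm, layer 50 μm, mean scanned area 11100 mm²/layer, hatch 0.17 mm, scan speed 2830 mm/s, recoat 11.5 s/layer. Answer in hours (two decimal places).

24.01 hours

Layers = ⌈125/0.05⌉ = 2500.
Per-layer scan distance = 11100 / 0.17 = 65294.1 mm.
Scan time per layer = 65294.1 / 2830 = 23.0721 s.
Time per layer = 23.0721 + 11.5, so 34.5721 s.
Total: 2500 × 34.5721 s = 86430.25 s → 24.01 hours.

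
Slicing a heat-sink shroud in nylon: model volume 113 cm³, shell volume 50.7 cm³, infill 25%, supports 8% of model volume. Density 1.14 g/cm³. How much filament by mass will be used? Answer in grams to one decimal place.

85.9 g

Infill region: 113 − 50.7 → 62.3 cm³.
Deposited infill: 0.25 × 62.3 → 15.575 cm³.
Support = 0.08 × 113 = 9.04 cm³.
Total extruded = 50.7 + 15.575 + 9.04 = 75.315 cm³.
Mass: 75.315 × 1.14 → 85.8591 g.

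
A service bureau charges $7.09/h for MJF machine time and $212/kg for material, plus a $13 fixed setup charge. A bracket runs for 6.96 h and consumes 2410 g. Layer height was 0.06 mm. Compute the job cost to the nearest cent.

Machine cost = 7.09 × 6.96 = $49.3464.
Feedstock cost = 212 × 2410/1000, so $510.92.
Total = 49.3464 + 510.92 + 13 = 573.2664 ≈ $573.27.

$573.27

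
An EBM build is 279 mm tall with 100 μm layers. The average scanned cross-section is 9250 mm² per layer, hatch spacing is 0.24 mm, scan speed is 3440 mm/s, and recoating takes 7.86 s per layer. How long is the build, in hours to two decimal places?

Number of layers: 279 / 0.1 → 2790 (rounded up).
Scan path per layer = 9250 / 0.24 = 38541.7 mm.
Beam time per layer: 38541.7 / 3440 → 11.204 s.
Layer cycle = 11.204 + 7.86 = 19.064 s.
2790 layers × 19.064 s/layer = 53188.56 s, i.e. 14.77 hours.

14.77 hours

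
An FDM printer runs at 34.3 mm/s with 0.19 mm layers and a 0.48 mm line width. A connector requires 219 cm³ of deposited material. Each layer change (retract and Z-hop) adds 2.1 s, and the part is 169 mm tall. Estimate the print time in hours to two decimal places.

19.97 hours

Bead cross-section = 0.19 × 0.48, so 0.0912 mm².
Total extruded path = 219000/0.0912 = 2401315.8 mm.
Print-move time = 2401315.8 / 34.3 = 70009.2 s.
Layers = ⌈169/0.19⌉ = 890.
Layer-change overhead = 890 × 2.1, so 1869 s.
Total = 70009.2 + 1869 = 71878.2 s = 19.97 hours.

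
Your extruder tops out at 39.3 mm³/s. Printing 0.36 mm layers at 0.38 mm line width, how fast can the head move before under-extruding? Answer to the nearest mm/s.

A: 0.36 × 0.38 → 0.1368 mm².
Max speed = 39.3 / 0.1368 = 287.28 ≈ 287 mm/s.

287 mm/s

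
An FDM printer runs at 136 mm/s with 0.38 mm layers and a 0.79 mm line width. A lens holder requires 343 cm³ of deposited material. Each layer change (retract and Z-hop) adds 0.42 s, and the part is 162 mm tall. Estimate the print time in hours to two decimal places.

Bead cross-section = 0.38 × 0.79, so 0.3002 mm².
Total extruded path = 343000/0.3002 = 1142571.6 mm.
Print-move time = 1142571.6 / 136 = 8401.3 s.
Layers = ⌈162/0.38⌉ = 427.
Z-hop total = 427 × 0.42, so 179.34 s.
Altogether 8401.3 + 179.34 = 8580.64 s, i.e. 2.38 hours.

2.38 hours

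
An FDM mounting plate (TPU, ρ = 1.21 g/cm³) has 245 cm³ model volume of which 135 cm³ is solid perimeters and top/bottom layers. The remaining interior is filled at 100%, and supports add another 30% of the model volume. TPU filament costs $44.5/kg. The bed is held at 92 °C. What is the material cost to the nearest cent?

$17.15

Infill region: 245 − 135 → 110 cm³.
Deposited infill = 1.00 × 110, so 110 cm³.
Support = 0.30 × 245 = 73.5 cm³.
Total extruded = 135 + 110 + 73.5 = 318.5 cm³.
Mass = 318.5 × 1.21, so 385.385 g.
Cost = 385.385 g / 1000 × $44.5/kg = $17.15.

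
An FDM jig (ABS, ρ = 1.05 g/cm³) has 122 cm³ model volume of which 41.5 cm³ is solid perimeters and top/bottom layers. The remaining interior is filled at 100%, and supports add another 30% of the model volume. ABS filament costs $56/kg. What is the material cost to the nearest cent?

Infill region: 122 − 41.5 → 80.5 cm³.
Infill deposited = 1.00 × 80.5, so 80.5 cm³.
Support = 0.30 × 122 = 36.6 cm³.
Total printed volume = 41.5 + 80.5 + 36.6, so 158.6 cm³.
Mass = 158.6 × 1.05 = 166.53 g.
At $56/kg: 166.53/1000 × 56 = $9.33.

$9.33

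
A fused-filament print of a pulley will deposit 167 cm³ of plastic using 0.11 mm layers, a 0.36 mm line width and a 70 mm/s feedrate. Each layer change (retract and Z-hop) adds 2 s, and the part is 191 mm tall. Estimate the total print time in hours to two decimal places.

17.70 hours

Bead cross-section = 0.11 × 0.36, so 0.0396 mm².
Path length: 167000 mm³ / 0.0396 mm² → 4217171.7 mm.
Time extruding = 4217171.7 / 70 = 60245.3 s.
Layer count = ceil(191 / 0.11) = 1737.
Z-hop total: 1737 × 2 → 3474 s.
Total = 60245.3 + 3474 = 63719.3 s = 17.70 hours.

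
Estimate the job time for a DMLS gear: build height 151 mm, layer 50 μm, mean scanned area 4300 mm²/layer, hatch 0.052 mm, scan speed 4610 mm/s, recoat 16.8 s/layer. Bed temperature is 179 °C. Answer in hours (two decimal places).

29.14 hours

Layer count = ceil(151 / 0.05) = 3020.
Per-layer scan distance = 4300 / 0.052, so 82692.3 mm.
Scan time per layer: 82692.3 / 4610 → 17.9376 s.
Per-layer time: 17.9376 + 16.8 → 34.7376 s.
Total: 3020 × 34.7376 s = 104907.552 s → 29.14 hours.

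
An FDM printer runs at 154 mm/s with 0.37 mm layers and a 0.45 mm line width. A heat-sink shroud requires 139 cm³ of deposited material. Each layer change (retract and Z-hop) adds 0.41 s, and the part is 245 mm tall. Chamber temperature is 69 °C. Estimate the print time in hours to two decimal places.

Line area = 0.37 × 0.45 = 0.1665 mm².
Total extruded path = 139000/0.1665 = 834834.8 mm.
Time extruding: 834834.8 / 154 → 5421 s.
Layer count = ceil(245 / 0.37) = 663.
Non-print overhead = 663 × 0.41 = 271.83 s.
Total = 5421 + 271.83 = 5692.83 s = 1.58 hours.

1.58 hours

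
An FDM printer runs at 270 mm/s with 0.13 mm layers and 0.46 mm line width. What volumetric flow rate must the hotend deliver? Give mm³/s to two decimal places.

Extrusion cross-section = 0.13 × 0.46, so 0.0598 mm².
Q = v·A = 270 × 0.0598 = 16.15 mm³/s.

16.15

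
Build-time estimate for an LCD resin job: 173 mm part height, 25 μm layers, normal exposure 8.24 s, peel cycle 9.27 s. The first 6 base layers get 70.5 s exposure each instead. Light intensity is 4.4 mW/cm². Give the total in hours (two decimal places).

33.76 hours

Number of layers: 173 / 0.025 → 6920 (rounded up).
Base layers = 6 × (70.5 + 9.27), so 478.62 s.
Regular layers = 6914 × (8.24 + 9.27) = 121064.14 s.
Sum: 478.62 + 121064.14 = 121542.76 s → 33.76 hours.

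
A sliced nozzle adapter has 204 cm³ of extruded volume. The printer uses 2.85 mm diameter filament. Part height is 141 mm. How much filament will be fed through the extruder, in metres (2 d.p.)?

31.98 m

A = π r² = π × 1.425² = 6.3794 mm².
L = 204000 mm³ / 6.3794 mm² = 31977.93 mm, i.e. 31.98 m.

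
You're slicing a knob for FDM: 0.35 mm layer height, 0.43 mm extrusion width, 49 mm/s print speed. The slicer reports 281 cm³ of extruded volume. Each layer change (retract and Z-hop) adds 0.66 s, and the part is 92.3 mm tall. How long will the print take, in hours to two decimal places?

Line area = 0.35 × 0.43, so 0.1505 mm².
Path length: 281000 mm³ / 0.1505 mm² → 1867109.6 mm.
Time extruding: 1867109.6 / 49 → 38104.3 s.
Layer count = ceil(92.3 / 0.35) = 264.
Z-hop total: 264 × 0.66 → 174.24 s.
Total = 38104.3 + 174.24 = 38278.54 s = 10.63 hours.

10.63 hours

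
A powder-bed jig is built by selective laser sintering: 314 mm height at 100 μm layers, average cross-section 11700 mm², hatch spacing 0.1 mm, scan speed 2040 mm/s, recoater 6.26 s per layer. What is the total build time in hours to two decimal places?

Layer count = ceil(314 / 0.1) = 3140.
Scan path per layer = 11700 / 0.1, so 117000 mm.
Laser time per layer = 117000 / 2040, so 57.3529 s.
Layer cycle: 57.3529 + 6.26 → 63.6129 s.
3140 layers × 63.6129 s/layer = 199744.506 s, i.e. 55.48 hours.

55.48 hours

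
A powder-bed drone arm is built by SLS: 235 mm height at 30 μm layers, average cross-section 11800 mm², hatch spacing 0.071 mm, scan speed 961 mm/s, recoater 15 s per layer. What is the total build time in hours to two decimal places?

408.98 hours

Layer count = ceil(235 / 0.03) = 7834.
Hatch length per layer = 11800 / 0.071, so 166197.2 mm.
Laser time per layer: 166197.2 / 961 → 172.9419 s.
Layer cycle = 172.9419 + 15, so 187.9419 s.
Total: 7834 × 187.9419 s = 1472336.8446 s → 408.98 hours.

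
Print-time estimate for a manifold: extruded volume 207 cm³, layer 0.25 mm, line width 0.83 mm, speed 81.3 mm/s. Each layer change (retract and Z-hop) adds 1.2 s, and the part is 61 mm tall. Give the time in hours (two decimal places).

Line area: 0.25 × 0.83 → 0.2075 mm².
Toolpath length = 207 cm³ / 0.2075 mm² = 207000 / 0.2075 = 997590.4 mm.
Print-move time = 997590.4 / 81.3, so 12270.5 s.
Layers = ⌈61/0.25⌉ = 244.
Z-hop total = 244 × 1.2, so 292.8 s.
Altogether 12270.5 + 292.8 = 12563.3 s, i.e. 3.49 hours.

3.49 hours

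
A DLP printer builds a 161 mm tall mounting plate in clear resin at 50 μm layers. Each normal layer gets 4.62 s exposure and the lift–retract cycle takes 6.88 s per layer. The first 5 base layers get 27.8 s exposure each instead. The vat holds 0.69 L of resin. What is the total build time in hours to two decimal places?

Number of layers: 161 / 0.05 → 3220 (rounded up).
Bottom layers = 5 × (27.8 + 6.88), so 173.4 s.
Remaining layers = 3215 × (4.62 + 6.88) = 36972.5 s.
Sum: 173.4 + 36972.5 = 37145.9 s → 10.32 hours.

10.32 hours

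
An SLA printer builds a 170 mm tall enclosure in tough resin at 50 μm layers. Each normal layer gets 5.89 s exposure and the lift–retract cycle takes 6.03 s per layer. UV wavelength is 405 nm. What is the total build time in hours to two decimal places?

Layers = ⌈170/0.05⌉ = 3400.
Cycle time = 5.89 + 6.03, so 11.92 s.
Build time: 3400 × 11.92 s = 40528 s, i.e. 11.26 hours.

11.26 hours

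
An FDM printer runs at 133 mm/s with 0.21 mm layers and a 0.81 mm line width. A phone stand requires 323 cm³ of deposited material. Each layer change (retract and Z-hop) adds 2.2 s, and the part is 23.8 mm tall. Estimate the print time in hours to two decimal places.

Extrusion cross-section = 0.21 × 0.81, so 0.1701 mm².
Total extruded path = 323000/0.1701 = 1898883 mm.
Print-move time: 1898883 / 133 → 14277.3 s.
Layers = ⌈23.8/0.21⌉ = 114.
Non-print overhead = 114 × 2.2, so 250.8 s.
Altogether 14277.3 + 250.8 = 14528.1 s, i.e. 4.04 hours.

4.04 hours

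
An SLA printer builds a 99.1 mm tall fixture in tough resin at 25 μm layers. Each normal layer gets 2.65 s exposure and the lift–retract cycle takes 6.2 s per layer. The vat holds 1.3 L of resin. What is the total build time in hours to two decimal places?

9.74 hours

Number of layers: 99.1 / 0.025 → 3964 (rounded up).
Cycle time = 2.65 + 6.2, so 8.85 s.
Build time: 3964 × 8.85 s = 35081.4 s, i.e. 9.74 hours.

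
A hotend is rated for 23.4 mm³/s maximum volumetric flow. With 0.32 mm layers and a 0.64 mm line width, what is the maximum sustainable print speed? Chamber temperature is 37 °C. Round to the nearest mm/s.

114 mm/s

Extrusion cross-section: 0.32 × 0.64 → 0.2048 mm².
Max speed = 23.4 / 0.2048 = 114.26 ≈ 114 mm/s.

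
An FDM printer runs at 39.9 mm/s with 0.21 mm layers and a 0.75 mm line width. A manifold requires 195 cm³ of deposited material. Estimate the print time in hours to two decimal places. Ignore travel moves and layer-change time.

8.62 hours

Line area: 0.21 × 0.75 → 0.1575 mm².
Total extruded path = 195000/0.1575 = 1238095.2 mm.
Extrusion time: 1238095.2 / 39.9 → 31030 s.
Converting: 31030 s = 8.62 hours.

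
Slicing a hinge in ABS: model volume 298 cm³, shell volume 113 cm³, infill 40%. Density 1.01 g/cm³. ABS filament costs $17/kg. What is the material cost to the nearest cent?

Interior volume = 298 − 113 = 185 cm³.
Infill volume = 0.40 × 185, so 74 cm³.
Total printed volume: 113 + 74 → 187 cm³.
Mass = 187 × 1.01 = 188.87 g.
At $17/kg: 188.87/1000 × 17 = $3.21.

$3.21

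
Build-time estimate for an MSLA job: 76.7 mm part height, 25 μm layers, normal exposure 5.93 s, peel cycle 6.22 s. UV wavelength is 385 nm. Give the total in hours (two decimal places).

Number of layers: 76.7 / 0.025 → 3068 (rounded up).
Cycle time: 5.93 + 6.22 → 12.15 s.
Build time: 3068 × 12.15 s = 37276.2 s, i.e. 10.35 hours.

10.35 hours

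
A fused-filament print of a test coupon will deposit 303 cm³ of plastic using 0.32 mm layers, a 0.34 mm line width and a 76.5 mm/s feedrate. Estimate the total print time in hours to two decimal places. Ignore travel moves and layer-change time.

Line area = 0.32 × 0.34, so 0.1088 mm².
Total extruded path = 303000/0.1088 = 2784926.5 mm.
Extrusion time = 2784926.5 / 76.5, so 36404.3 s.
In the requested units: 36404.3 s = 10.11 hours.

10.11 hours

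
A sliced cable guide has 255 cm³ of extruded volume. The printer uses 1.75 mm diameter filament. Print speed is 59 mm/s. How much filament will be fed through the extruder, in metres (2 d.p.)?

106.02 m

Filament cross-section = π × (1.75/2)² = 2.4053 mm².
Length = 255 cm³ / 2.4053 mm² = 255000 / 2.4053 = 106015.88 mm = 106.02 m.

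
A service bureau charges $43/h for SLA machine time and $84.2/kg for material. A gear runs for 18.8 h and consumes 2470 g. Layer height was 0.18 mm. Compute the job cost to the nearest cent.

$1016.37

Time charge = 43 × 18.8 = $808.40.
Material charge = 84.2 × 2470/1000 = $207.974.
Total = 808.40 + 207.974 = 1016.374 ≈ $1016.37.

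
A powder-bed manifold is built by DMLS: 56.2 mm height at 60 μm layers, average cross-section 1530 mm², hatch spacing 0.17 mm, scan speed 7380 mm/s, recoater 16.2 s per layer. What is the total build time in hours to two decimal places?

4.53 hours

Layer count = ceil(56.2 / 0.06) = 937.
Scan path per layer = 1530 / 0.17 = 9000 mm.
Scan time per layer = 9000 / 7380 = 1.2195 s.
Layer cycle: 1.2195 + 16.2 → 17.4195 s.
Total: 937 × 17.4195 s = 16322.0715 s → 4.53 hours.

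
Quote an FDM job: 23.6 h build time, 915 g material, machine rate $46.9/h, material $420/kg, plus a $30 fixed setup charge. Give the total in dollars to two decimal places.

Time charge: 46.9 × 23.6 → $1106.84.
Material charge: 420 × 915/1000 → $384.30.
Adding setup: 1106.84 + 384.30 + 30 → $1521.14.

$1521.14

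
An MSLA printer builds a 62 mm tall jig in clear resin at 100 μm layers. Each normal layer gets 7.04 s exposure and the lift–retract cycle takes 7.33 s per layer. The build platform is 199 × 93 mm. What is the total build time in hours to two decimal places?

2.47 hours

Number of layers: 62 / 0.1 → 620 (rounded up).
Cycle time = 7.04 + 7.33 = 14.37 s.
Total = 620 × 14.37 = 8909.4 s = 2.47 hours.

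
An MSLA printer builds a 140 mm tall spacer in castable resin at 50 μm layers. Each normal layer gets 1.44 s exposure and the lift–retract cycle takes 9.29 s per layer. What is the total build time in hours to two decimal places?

8.35 hours

Layer count = ceil(140 / 0.05) = 2800.
Each layer takes: 1.44 + 9.29 → 10.73 s.
Total = 2800 × 10.73 = 30044 s = 8.35 hours.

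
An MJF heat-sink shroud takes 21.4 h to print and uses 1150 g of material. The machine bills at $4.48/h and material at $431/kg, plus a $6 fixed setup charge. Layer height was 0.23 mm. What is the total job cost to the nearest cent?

Machine cost = 4.48 × 21.4 = $95.872.
Material cost = 431 × 1150/1000 = $495.65.
Total = 95.872 + 495.65 + 6 = 597.522 ≈ $597.52.

$597.52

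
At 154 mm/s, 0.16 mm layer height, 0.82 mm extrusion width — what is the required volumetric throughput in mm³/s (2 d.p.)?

20.20

Extrusion cross-section = 0.16 × 0.82 = 0.1312 mm².
Volumetric flow = 154 × 0.1312 = 20.20 mm³/s.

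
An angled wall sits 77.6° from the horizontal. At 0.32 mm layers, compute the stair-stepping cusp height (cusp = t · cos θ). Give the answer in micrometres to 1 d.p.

68.7 μm

h_c = t·cos θ = 0.32 × 0.2147 = 0.068704 mm (68.7 μm).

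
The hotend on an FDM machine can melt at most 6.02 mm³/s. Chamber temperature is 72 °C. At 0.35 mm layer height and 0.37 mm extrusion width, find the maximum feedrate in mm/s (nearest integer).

Extrusion cross-section: 0.35 × 0.37 → 0.1295 mm².
v_max = Q/A = 6.02/0.1295 = 46.49 mm/s → 46 mm/s.

46 mm/s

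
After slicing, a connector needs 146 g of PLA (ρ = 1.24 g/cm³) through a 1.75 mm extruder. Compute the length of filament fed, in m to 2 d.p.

Extruded volume: 146/1.24 = 117.7419 cm³ (117741.9 mm³).
Cross-section of 1.75 mm filament: π·(1.75/2)² = 2.4053 mm².
L = V/A = 117741.9/2.4053 = 48951.02 mm → 48.95 m.

48.95 m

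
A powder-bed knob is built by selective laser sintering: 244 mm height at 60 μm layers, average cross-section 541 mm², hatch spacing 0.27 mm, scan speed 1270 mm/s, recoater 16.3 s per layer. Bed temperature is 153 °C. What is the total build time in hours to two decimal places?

Layer count = ceil(244 / 0.06) = 4067.
Scan path per layer = 541 / 0.27 = 2003.7 mm.
Laser time per layer: 2003.7 / 1270 → 1.5777 s.
Per-layer time: 1.5777 + 16.3 → 17.8777 s.
4067 layers × 17.8777 s/layer = 72708.6059 s, i.e. 20.20 hours.

20.20 hours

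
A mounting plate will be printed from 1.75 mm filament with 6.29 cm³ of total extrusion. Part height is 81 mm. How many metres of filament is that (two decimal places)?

Filament cross-section = π × (1.75/2)² = 2.4053 mm².
L = 6290 mm³ / 2.4053 mm² = 2615.06 mm, i.e. 2.62 m.

2.62 m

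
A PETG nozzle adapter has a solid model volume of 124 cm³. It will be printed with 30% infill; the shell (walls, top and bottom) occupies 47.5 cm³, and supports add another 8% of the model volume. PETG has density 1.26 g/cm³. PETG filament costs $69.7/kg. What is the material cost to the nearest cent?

Interior volume: 124 − 47.5 → 76.5 cm³.
Infill deposited: 0.30 × 76.5 → 22.95 cm³.
Support = 0.08 × 124, so 9.92 cm³.
Total extruded = 47.5 + 22.95 + 9.92 = 80.37 cm³.
Mass = 80.37 × 1.26, so 101.2662 g.
Cost = 101.2662 g / 1000 × $69.7/kg = $7.06.

$7.06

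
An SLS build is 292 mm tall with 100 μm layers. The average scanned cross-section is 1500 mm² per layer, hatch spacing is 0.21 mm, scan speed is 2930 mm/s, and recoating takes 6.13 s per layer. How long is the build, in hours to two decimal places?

6.95 hours

Number of layers: 292 / 0.1 → 2920 (rounded up).
Hatch length per layer = 1500 / 0.21 = 7142.9 mm.
Per-layer scan time = 7142.9 / 2930 = 2.4378 s.
Per-layer time: 2.4378 + 6.13 → 8.5678 s.
2920 layers × 8.5678 s/layer = 25017.976 s, i.e. 6.95 hours.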